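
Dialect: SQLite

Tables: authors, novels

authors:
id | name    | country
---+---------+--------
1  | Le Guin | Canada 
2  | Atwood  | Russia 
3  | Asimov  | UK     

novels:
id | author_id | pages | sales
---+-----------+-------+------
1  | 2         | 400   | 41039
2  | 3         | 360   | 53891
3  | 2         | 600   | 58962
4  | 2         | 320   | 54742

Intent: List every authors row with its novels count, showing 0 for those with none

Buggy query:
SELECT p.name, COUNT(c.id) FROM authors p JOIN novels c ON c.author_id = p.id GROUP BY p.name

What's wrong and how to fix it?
Bug: An inner join excludes parents with zero children

Fix: Switch to LEFT JOIN to retain unmatched parent rows

Corrected query:
SELECT p.name, COUNT(c.id) FROM authors p LEFT JOIN novels c ON c.author_id = p.id GROUP BY p.name

Result:
name    | COUNT(c.id)
--------+------------
Asimov  | 1          
Atwood  | 3          
Le Guin | 0          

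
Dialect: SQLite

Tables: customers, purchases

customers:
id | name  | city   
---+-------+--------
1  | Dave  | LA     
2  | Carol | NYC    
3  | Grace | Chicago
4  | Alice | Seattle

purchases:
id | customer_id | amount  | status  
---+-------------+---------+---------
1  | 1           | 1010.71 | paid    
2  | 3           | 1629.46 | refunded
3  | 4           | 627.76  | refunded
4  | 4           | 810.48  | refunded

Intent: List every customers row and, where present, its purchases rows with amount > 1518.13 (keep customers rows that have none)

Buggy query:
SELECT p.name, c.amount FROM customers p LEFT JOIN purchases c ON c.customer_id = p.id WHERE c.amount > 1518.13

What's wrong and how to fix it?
Bug: A WHERE condition on the right-hand table after LEFT JOIN drops unmatched parents

Fix: Put 'c.amount > 1518.13' in the JOIN's ON clause instead of WHERE

Corrected query:
SELECT p.name, c.amount FROM customers p LEFT JOIN purchases c ON c.customer_id = p.id AND c.amount > 1518.13

Result:
name  | amount 
------+--------
Dave  | NULL   
Carol | NULL   
Grace | 1629.46
Alice | NULL   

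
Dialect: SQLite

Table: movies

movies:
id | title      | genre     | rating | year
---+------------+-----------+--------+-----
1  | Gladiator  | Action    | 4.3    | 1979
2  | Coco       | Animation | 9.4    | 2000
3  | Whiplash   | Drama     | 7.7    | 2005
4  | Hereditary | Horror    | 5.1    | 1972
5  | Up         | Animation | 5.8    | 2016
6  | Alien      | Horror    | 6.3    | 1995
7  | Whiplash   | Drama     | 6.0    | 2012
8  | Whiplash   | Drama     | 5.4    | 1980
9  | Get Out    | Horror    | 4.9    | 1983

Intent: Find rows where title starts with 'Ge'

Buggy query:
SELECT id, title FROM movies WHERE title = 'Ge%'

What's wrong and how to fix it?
Bug: Wildcards only work with LIKE; '=' treats '%' as a literal character

Fix: Use LIKE for wildcard pattern matching

Corrected query:
SELECT id, title FROM movies WHERE title LIKE 'Ge%'

Result:
id | title  
---+--------
9  | Get Out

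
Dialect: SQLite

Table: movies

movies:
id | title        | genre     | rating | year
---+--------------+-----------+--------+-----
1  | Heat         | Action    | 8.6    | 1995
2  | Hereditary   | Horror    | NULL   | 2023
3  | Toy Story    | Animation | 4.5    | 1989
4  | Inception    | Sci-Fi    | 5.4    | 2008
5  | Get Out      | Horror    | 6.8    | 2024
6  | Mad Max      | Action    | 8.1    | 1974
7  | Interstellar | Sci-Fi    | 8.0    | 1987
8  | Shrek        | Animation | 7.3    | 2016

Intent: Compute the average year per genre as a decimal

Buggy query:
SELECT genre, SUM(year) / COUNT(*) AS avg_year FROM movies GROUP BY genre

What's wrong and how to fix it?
Bug: Both operands are integers, so '/' performs integer division and truncates

Fix: Multiply by 1.0 (or CAST to REAL) to force floating-point division

Corrected query:
SELECT genre, SUM(year) * 1.0 / COUNT(*) AS avg_year FROM movies GROUP BY genre

Result:
genre     | avg_year
----------+---------
Action    | 1984.5  
Animation | 2002.5  
Horror    | 2023.5  
Sci-Fi    | 1997.5  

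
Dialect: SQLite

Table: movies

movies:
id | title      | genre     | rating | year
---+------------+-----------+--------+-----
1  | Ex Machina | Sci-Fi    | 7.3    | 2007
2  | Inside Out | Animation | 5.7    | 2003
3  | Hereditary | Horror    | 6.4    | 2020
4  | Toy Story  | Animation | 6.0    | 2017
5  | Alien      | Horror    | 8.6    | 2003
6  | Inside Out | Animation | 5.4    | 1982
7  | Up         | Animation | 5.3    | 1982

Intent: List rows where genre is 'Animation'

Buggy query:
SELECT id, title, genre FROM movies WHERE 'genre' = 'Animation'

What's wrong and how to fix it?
Bug: 'genre' in single quotes is a string literal, not the column; the comparison is literal-vs-literal and never true

Fix: Remove the quotes around the column name (or use double quotes for an identifier)

Corrected query:
SELECT id, title, genre FROM movies WHERE genre = 'Animation'

Result:
id | title      | genre    
---+------------+----------
2  | Inside Out | Animation
4  | Toy Story  | Animation
6  | Inside Out | Animation
7  | Up         | Animation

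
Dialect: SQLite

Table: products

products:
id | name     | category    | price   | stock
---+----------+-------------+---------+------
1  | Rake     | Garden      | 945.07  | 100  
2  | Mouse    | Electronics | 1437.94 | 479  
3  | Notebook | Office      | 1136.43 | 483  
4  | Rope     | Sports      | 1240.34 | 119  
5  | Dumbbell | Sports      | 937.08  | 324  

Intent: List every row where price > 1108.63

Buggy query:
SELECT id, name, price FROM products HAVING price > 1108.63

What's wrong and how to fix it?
Bug: HAVING filters the output of aggregation, but this query has no GROUP BY and no aggregate functions, so SQLite rejects it (HAVING clause on a non-aggregate query); the condition here is per row

Fix: Use WHERE for row-level filtering

Corrected query:
SELECT id, name, price FROM products WHERE price > 1108.63

Result:
id | name     | price  
---+----------+--------
2  | Mouse    | 1437.94
3  | Notebook | 1136.43
4  | Rope     | 1240.34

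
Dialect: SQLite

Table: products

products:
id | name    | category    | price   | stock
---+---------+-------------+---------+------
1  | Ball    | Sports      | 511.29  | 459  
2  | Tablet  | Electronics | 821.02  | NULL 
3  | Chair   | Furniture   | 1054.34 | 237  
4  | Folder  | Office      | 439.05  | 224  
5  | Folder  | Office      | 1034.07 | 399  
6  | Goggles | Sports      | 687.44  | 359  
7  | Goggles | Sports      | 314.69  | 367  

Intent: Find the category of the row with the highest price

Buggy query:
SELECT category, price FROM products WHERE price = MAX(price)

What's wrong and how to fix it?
Bug: MAX(price) is an aggregate and cannot be used directly in WHERE

Fix: Wrap MAX in a scalar subquery so WHERE compares against a single value

Corrected query:
SELECT category, price FROM products WHERE price = (SELECT MAX(price) FROM products)

Result:
category  | price  
----------+--------
Furniture | 1054.34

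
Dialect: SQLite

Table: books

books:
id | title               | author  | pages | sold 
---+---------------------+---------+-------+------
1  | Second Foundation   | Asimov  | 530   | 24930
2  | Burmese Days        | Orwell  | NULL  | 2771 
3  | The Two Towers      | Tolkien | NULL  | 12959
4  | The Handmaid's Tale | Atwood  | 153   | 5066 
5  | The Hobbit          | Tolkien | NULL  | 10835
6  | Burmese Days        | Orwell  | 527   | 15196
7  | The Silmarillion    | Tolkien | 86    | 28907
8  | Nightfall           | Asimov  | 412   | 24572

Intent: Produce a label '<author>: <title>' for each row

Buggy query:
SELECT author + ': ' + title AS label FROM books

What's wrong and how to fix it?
Bug: '+' is numeric addition; on text columns SQLite converts them to 0 instead of concatenating

Fix: Replace + with || to concatenate text

Corrected query:
SELECT author || ': ' || title AS label FROM books

Result:
label                      
---------------------------
Asimov: Second Foundation  
Orwell: Burmese Days       
Tolkien: The Two Towers    
Atwood: The Handmaid's Tale
Tolkien: The Hobbit        
Orwell: Burmese Days       
Tolkien: The Silmarillion  
Asimov: Nightfall          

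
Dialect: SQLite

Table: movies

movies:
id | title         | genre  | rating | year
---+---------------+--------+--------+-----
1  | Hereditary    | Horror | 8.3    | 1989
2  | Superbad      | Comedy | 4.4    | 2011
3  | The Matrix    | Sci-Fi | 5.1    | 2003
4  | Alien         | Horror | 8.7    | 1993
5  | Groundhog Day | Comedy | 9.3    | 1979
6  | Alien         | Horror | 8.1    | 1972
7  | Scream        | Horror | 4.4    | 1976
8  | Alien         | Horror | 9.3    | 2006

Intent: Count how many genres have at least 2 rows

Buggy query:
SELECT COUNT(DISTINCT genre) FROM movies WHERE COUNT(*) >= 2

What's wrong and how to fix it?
Bug: WHERE filters individual rows, not groups, so a group-level COUNT is invalid there

Fix: Group first with HAVING COUNT(*) >= 2, then COUNT the resulting groups

Corrected query:
SELECT COUNT(*) FROM (SELECT genre FROM movies GROUP BY genre HAVING COUNT(*) >= 2)

Result:
COUNT(*)
--------
2       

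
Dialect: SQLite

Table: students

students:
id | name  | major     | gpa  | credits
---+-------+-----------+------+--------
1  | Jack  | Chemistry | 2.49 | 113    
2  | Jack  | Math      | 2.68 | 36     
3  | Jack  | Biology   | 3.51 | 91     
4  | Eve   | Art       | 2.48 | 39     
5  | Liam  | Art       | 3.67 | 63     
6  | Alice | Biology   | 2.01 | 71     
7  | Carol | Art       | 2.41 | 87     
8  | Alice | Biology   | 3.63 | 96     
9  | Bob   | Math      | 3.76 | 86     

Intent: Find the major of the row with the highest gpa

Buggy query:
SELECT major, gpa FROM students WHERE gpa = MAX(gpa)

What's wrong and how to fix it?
Bug: WHERE is evaluated per row; an aggregate over the whole table isn't defined there

Fix: Wrap MAX in a scalar subquery so WHERE compares against a single value

Corrected query:
SELECT major, gpa FROM students WHERE gpa = (SELECT MAX(gpa) FROM students)

Result:
major | gpa 
------+-----
Math  | 3.76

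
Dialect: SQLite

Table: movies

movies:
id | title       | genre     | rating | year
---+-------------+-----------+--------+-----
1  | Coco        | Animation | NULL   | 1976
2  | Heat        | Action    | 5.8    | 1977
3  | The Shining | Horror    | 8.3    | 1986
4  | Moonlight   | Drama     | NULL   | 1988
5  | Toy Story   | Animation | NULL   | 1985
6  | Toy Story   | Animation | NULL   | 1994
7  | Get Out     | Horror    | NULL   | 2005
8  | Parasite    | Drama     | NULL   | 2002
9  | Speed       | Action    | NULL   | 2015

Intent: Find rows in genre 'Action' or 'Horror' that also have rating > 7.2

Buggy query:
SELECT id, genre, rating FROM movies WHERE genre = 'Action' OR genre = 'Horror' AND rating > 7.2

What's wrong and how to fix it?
Bug: AND binds tighter than OR, so this parses as genre = 'Action' OR (genre = 'Horror' AND rating > 7.2)

Fix: Add parentheses around the OR so the AND applies to both alternatives

Corrected query:
SELECT id, genre, rating FROM movies WHERE (genre = 'Action' OR genre = 'Horror') AND rating > 7.2

Result:
id | genre  | rating
---+--------+-------
3  | Horror | 8.3   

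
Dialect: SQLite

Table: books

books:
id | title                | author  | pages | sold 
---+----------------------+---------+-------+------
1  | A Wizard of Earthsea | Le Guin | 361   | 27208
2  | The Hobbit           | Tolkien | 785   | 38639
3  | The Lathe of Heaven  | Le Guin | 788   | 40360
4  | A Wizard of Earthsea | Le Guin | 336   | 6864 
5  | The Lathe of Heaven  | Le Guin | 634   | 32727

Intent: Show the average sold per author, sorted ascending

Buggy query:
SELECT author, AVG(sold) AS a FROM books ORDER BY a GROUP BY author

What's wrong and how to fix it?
Bug: GROUP BY must precede ORDER BY

Fix: Move ORDER BY to the end, after GROUP BY

Corrected query:
SELECT author, AVG(sold) AS a FROM books GROUP BY author ORDER BY a

Result:
author  | a       
--------+---------
Le Guin | 26789.75
Tolkien | 38639   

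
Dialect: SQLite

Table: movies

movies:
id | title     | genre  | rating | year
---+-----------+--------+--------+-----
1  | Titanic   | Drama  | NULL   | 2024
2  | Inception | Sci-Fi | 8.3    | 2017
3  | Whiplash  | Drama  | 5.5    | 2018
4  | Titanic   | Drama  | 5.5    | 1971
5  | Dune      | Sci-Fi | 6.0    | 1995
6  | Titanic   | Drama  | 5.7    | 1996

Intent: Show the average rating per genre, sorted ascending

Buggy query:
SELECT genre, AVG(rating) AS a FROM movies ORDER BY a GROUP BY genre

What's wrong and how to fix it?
Bug: ORDER BY appears before GROUP BY; SQL clause order requires GROUP BY first

Fix: Move ORDER BY to the end, after GROUP BY

Corrected query:
SELECT genre, AVG(rating) AS a FROM movies GROUP BY genre ORDER BY a

Result:
genre  | a       
-------+---------
Drama  | 5.566667
Sci-Fi | 7.15    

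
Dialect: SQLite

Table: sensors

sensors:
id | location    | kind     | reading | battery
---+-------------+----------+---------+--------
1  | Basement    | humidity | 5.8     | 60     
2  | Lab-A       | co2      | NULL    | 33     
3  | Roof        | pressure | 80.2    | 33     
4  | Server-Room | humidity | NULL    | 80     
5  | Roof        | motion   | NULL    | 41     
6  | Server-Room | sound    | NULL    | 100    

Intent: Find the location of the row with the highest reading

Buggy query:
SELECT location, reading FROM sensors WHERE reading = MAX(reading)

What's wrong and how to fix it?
Bug: MAX(reading) is an aggregate and cannot be used directly in WHERE

Fix: Use a subquery: WHERE reading = (SELECT MAX(reading) FROM sensors)

Corrected query:
SELECT location, reading FROM sensors WHERE reading = (SELECT MAX(reading) FROM sensors)

Result:
location | reading
---------+--------
Roof     | 80.2   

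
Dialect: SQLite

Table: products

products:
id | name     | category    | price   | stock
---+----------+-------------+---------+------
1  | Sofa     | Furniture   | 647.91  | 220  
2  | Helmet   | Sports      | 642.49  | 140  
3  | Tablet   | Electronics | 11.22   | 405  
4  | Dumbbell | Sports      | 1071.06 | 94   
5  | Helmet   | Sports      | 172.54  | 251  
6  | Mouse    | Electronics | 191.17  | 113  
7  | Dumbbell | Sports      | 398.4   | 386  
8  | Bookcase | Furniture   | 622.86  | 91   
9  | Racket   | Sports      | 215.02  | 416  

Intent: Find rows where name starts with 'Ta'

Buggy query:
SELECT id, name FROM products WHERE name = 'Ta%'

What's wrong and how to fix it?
Bug: Wildcards only work with LIKE; '=' treats '%' as a literal character

Fix: Use LIKE for wildcard pattern matching

Corrected query:
SELECT id, name FROM products WHERE name LIKE 'Ta%'

Result:
id | name  
---+-------
3  | Tablet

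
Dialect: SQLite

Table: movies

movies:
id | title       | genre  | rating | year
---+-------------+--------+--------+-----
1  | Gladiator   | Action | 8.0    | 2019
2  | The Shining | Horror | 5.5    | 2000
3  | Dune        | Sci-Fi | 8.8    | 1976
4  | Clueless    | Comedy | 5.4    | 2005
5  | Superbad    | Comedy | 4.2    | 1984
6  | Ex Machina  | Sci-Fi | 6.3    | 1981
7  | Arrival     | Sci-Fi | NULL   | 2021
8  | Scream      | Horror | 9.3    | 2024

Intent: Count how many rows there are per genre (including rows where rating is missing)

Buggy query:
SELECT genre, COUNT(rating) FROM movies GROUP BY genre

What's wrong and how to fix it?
Bug: COUNT(column) counts non-NULL values only; rows with NULL rating aren't counted

Fix: Use COUNT(*) to count all rows regardless of NULL

Corrected query:
SELECT genre, COUNT(*) FROM movies GROUP BY genre

Result:
genre  | COUNT(*)
-------+---------
Action | 1       
Comedy | 2       
Horror | 2       
Sci-Fi | 3       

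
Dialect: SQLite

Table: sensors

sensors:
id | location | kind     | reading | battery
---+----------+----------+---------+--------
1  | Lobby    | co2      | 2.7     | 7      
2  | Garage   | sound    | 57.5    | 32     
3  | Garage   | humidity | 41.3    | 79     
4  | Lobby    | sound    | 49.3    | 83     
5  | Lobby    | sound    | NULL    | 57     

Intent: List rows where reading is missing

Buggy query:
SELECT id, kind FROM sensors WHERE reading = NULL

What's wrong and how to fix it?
Bug: Comparing to NULL with '=' never matches; NULL = NULL is unknown, not true

Fix: Use IS NULL to test for NULL

Corrected query:
SELECT id, kind FROM sensors WHERE reading IS NULL

Result:
id | kind 
---+------
5  | sound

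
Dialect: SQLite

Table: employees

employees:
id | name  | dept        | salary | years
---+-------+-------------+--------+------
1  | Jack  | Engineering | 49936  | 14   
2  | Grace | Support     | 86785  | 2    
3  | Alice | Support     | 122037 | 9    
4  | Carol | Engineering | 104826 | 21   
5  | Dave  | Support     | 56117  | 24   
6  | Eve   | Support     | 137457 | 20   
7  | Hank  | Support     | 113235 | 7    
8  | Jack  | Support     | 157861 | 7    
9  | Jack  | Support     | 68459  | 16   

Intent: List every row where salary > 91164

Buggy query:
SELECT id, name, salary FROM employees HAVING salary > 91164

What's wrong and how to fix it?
Bug: This is a non-aggregate query (no GROUP BY, no aggregates), so in SQLite the HAVING clause is invalid here; a row-level condition belongs in WHERE

Fix: Use WHERE for row-level filtering

Corrected query:
SELECT id, name, salary FROM employees WHERE salary > 91164

Result:
id | name  | salary
---+-------+-------
3  | Alice | 122037
4  | Carol | 104826
6  | Eve   | 137457
7  | Hank  | 113235
8  | Jack  | 157861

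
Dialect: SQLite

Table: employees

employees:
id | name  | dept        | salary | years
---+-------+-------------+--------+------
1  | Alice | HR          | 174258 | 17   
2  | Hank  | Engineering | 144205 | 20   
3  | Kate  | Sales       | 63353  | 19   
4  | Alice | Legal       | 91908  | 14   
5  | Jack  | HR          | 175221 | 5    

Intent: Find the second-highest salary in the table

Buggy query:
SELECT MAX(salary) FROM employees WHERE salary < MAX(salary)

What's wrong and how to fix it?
Bug: MAX(salary) on the right of the comparison is an aggregate-in-WHERE error

Fix: Put the inner MAX in a scalar subquery

Corrected query:
SELECT MAX(salary) FROM employees WHERE salary < (SELECT MAX(salary) FROM employees)

Result:
MAX(salary)
-----------
174258     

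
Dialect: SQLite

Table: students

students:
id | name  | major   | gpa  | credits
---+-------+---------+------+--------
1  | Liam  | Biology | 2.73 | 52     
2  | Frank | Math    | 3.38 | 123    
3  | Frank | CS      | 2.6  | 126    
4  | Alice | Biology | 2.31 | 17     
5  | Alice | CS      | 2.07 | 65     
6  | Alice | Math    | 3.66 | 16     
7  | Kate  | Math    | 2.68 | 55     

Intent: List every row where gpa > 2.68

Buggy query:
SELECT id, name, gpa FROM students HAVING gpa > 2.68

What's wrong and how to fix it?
Bug: HAVING filters the output of aggregation, but this query has no GROUP BY and no aggregate functions, so SQLite rejects it (HAVING clause on a non-aggregate query); the condition here is per row

Fix: Replace HAVING with WHERE since the condition applies to individual rows

Corrected query:
SELECT id, name, gpa FROM students WHERE gpa > 2.68

Result:
id | name  | gpa 
---+-------+-----
1  | Liam  | 2.73
2  | Frank | 3.38
6  | Alice | 3.66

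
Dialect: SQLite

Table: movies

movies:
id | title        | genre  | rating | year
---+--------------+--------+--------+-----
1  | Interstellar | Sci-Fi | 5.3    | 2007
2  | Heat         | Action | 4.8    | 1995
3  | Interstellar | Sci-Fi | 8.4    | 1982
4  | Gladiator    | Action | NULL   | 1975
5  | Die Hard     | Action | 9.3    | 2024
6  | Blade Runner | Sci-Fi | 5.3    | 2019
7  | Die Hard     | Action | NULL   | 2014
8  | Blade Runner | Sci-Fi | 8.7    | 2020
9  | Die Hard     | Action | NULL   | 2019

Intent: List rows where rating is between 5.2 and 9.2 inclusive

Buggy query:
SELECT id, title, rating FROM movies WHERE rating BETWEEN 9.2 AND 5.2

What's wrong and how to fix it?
Bug: BETWEEN expects the lower bound first; with 9.2 AND 5.2 the range is empty

Fix: Swap the bounds so the smaller value comes first

Corrected query:
SELECT id, title, rating FROM movies WHERE rating BETWEEN 5.2 AND 9.2

Result:
id | title        | rating
---+--------------+-------
1  | Interstellar | 5.3   
3  | Interstellar | 8.4   
6  | Blade Runner | 5.3   
8  | Blade Runner | 8.7   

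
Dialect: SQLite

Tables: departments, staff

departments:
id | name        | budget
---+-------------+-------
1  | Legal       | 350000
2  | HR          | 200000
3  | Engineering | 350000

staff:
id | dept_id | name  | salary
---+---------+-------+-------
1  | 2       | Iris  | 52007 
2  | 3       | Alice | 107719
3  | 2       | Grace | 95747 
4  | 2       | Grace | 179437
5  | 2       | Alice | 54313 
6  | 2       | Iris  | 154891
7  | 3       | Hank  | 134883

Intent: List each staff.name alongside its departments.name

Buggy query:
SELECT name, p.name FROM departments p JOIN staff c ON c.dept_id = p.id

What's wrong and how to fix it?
Bug: Both tables have a 'name' column; the unqualified reference is ambiguous

Fix: Prefix ambiguous columns with the table alias

Corrected query:
SELECT c.name, p.name FROM departments p JOIN staff c ON c.dept_id = p.id

Result:
name  | name       
------+------------
Iris  | HR         
Alice | Engineering
Grace | HR         
Grace | HR         
Alice | HR         
Iris  | HR         
Hank  | Engineering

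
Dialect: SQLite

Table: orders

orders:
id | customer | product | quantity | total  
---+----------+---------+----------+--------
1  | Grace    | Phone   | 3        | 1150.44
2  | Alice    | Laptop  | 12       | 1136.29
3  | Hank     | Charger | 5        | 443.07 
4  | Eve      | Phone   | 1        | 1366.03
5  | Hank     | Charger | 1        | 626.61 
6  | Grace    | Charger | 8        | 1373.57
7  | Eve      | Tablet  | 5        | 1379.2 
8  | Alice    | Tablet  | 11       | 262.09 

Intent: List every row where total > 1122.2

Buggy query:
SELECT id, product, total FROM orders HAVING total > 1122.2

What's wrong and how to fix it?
Bug: This is a non-aggregate query (no GROUP BY, no aggregates), so in SQLite the HAVING clause is invalid here; a row-level condition belongs in WHERE

Fix: Use WHERE for row-level filtering

Corrected query:
SELECT id, product, total FROM orders WHERE total > 1122.2

Result:
id | product | total  
---+---------+--------
1  | Phone   | 1150.44
2  | Laptop  | 1136.29
4  | Phone   | 1366.03
6  | Charger | 1373.57
7  | Tablet  | 1379.2 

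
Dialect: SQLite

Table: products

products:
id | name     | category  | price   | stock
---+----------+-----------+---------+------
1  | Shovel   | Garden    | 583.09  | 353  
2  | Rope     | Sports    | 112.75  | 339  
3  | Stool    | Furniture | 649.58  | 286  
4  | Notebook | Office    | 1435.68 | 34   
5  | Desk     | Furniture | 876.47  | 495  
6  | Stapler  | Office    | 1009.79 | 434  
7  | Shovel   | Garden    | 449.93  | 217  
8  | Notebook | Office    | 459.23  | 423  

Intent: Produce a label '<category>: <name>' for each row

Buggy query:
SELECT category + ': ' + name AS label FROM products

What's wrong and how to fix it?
Bug: '+' is numeric addition; on text columns SQLite converts them to 0 instead of concatenating

Fix: Replace + with || to concatenate text

Corrected query:
SELECT category || ': ' || name AS label FROM products

Result:
label           
----------------
Garden: Shovel  
Sports: Rope    
Furniture: Stool
Office: Notebook
Furniture: Desk 
Office: Stapler 
Garden: Shovel  
Office: Notebook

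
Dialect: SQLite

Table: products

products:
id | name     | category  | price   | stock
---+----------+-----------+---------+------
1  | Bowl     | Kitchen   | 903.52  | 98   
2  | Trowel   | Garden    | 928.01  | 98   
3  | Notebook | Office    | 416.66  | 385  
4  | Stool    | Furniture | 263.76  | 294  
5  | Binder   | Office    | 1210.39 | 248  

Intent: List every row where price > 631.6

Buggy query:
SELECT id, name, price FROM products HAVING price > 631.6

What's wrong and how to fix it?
Bug: This is a non-aggregate query (no GROUP BY, no aggregates), so in SQLite the HAVING clause is invalid here; a row-level condition belongs in WHERE

Fix: Use WHERE for row-level filtering

Corrected query:
SELECT id, name, price FROM products WHERE price > 631.6

Result:
id | name   | price  
---+--------+--------
1  | Bowl   | 903.52 
2  | Trowel | 928.01 
5  | Binder | 1210.39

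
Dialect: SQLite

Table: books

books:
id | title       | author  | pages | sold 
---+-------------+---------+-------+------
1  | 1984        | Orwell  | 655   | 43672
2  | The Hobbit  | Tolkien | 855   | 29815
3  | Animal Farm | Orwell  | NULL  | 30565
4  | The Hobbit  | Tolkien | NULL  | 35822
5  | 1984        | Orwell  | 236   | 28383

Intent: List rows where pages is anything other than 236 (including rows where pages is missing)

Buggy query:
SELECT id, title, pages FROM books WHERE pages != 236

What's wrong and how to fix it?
Bug: 'pages != 236' is unknown when pages is NULL, so NULL rows are silently excluded

Fix: Add an explicit OR pages IS NULL to include the missing-value rows

Corrected query:
SELECT id, title, pages FROM books WHERE pages != 236 OR pages IS NULL

Result:
id | title       | pages
---+-------------+------
1  | 1984        | 655  
2  | The Hobbit  | 855  
3  | Animal Farm | NULL 
4  | The Hobbit  | NULL 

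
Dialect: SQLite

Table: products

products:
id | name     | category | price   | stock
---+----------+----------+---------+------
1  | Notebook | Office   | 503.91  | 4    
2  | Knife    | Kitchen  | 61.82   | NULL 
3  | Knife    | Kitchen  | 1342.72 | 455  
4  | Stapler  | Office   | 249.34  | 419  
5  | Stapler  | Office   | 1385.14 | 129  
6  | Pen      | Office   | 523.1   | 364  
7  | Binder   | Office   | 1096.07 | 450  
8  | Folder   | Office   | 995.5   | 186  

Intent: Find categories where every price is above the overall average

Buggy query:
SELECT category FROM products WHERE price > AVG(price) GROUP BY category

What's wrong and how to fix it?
Bug: AVG() is an aggregate; it can't sit directly in WHERE

Fix: Compute the overall average in a scalar subquery and compare each group's MIN against it in HAVING

Corrected query:
SELECT category FROM products GROUP BY category HAVING MIN(price) > (SELECT AVG(price) FROM products)

Result:
(no rows)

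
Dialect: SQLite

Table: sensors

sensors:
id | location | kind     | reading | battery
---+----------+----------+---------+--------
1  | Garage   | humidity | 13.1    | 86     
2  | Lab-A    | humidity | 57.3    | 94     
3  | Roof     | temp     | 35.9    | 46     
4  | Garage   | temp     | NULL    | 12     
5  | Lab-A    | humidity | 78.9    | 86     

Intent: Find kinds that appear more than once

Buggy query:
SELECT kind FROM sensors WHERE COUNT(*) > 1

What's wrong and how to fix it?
Bug: WHERE can't reference COUNT(*); aggregates are computed after WHERE

Fix: GROUP BY kind, then filter groups with HAVING COUNT(*) > 1

Corrected query:
SELECT kind FROM sensors GROUP BY kind HAVING COUNT(*) > 1

Result:
kind    
--------
humidity
temp    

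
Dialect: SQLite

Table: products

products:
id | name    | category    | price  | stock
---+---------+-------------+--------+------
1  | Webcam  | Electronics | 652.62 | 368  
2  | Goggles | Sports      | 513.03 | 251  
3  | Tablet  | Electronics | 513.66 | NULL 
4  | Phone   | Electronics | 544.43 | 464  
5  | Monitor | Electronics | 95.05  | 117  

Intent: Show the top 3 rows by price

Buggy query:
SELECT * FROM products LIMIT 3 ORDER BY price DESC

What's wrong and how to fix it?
Bug: LIMIT must come after ORDER BY

Fix: Sort with ORDER BY, then apply LIMIT

Corrected query:
SELECT * FROM products ORDER BY price DESC LIMIT 3

Result:
id | name   | category    | price  | stock
---+--------+-------------+--------+------
1  | Webcam | Electronics | 652.62 | 368  
4  | Phone  | Electronics | 544.43 | 464  
3  | Tablet | Electronics | 513.66 | NULL 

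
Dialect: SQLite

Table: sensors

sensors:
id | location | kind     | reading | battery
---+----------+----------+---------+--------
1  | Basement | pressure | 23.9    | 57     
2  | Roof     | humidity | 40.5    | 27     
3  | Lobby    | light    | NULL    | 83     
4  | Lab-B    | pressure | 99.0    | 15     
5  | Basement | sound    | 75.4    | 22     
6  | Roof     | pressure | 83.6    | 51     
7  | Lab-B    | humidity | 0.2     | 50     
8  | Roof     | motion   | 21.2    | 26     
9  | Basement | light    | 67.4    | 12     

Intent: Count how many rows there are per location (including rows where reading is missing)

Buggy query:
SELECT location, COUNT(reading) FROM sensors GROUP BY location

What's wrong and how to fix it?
Bug: COUNT(reading) skips NULLs, so groups with missing reading are undercounted

Fix: Use COUNT(*) to count all rows regardless of NULL

Corrected query:
SELECT location, COUNT(*) FROM sensors GROUP BY location

Result:
location | COUNT(*)
---------+---------
Basement | 3       
Lab-B    | 2       
Lobby    | 1       
Roof     | 3       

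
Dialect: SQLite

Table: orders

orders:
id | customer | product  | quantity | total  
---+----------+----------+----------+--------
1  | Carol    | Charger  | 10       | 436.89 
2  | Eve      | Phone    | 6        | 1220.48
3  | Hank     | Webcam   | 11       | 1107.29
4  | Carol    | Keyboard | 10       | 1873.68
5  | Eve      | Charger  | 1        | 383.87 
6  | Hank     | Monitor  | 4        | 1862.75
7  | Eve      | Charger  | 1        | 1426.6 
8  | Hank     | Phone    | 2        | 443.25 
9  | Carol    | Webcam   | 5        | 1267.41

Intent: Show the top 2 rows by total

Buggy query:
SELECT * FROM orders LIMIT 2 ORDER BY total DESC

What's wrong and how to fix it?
Bug: ORDER BY cannot follow LIMIT; LIMIT is the final clause

Fix: Sort with ORDER BY, then apply LIMIT

Corrected query:
SELECT * FROM orders ORDER BY total DESC LIMIT 2

Result:
id | customer | product  | quantity | total  
---+----------+----------+----------+--------
4  | Carol    | Keyboard | 10       | 1873.68
6  | Hank     | Monitor  | 4        | 1862.75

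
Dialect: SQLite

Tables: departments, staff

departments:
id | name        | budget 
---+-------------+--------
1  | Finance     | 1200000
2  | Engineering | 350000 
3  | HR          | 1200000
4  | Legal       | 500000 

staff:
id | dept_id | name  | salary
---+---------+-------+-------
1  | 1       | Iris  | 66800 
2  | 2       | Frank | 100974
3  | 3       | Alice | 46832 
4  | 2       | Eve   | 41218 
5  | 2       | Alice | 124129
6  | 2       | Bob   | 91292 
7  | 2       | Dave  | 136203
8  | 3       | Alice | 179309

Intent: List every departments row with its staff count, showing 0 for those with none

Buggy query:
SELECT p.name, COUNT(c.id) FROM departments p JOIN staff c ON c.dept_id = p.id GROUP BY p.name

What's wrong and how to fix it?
Bug: An inner join excludes parents with zero children

Fix: Switch to LEFT JOIN to retain unmatched parent rows

Corrected query:
SELECT p.name, COUNT(c.id) FROM departments p LEFT JOIN staff c ON c.dept_id = p.id GROUP BY p.name

Result:
name        | COUNT(c.id)
------------+------------
Engineering | 5          
Finance     | 1          
HR          | 2          
Legal       | 0          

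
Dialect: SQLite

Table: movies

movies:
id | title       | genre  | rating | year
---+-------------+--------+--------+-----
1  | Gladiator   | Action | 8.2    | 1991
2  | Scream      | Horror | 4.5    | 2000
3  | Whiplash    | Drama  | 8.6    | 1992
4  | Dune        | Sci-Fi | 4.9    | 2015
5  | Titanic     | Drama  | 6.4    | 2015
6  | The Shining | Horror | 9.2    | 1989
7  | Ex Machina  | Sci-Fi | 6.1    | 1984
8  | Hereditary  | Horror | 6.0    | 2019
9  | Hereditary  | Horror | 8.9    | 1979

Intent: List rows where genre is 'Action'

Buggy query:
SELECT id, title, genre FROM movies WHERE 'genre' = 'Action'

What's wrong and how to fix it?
Bug: 'genre' in single quotes is a string literal, not the column; the comparison is literal-vs-literal and never true

Fix: Remove the quotes around the column name (or use double quotes for an identifier)

Corrected query:
SELECT id, title, genre FROM movies WHERE genre = 'Action'

Result:
id | title     | genre 
---+-----------+-------
1  | Gladiator | Action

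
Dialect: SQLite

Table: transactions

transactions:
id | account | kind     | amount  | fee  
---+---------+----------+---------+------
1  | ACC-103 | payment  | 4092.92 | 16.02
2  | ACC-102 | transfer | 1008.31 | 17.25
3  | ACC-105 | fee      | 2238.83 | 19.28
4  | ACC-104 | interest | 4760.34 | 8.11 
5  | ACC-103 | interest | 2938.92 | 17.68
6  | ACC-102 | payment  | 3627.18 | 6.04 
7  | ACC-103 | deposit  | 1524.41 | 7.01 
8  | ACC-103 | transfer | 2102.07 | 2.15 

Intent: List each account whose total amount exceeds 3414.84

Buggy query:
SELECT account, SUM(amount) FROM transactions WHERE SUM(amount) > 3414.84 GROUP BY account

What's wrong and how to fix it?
Bug: WHERE runs before GROUP BY, so aggregates aren't available there

Fix: Move the aggregate condition to a HAVING clause

Corrected query:
SELECT account, SUM(amount) FROM transactions GROUP BY account HAVING SUM(amount) > 3414.84

Result:
account | SUM(amount)
--------+------------
ACC-102 | 4635.49    
ACC-103 | 10658.32   
ACC-104 | 4760.34    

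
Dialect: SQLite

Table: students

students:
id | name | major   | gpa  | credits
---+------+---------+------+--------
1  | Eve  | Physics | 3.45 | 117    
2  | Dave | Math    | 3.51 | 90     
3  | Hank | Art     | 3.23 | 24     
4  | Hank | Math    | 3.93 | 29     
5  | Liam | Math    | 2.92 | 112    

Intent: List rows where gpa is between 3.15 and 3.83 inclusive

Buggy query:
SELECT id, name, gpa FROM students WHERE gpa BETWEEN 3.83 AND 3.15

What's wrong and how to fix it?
Bug: BETWEEN expects the lower bound first; with 3.83 AND 3.15 the range is empty

Fix: Write BETWEEN 3.15 AND 3.83

Corrected query:
SELECT id, name, gpa FROM students WHERE gpa BETWEEN 3.15 AND 3.83

Result:
id | name | gpa 
---+------+-----
1  | Eve  | 3.45
2  | Dave | 3.51
3  | Hank | 3.23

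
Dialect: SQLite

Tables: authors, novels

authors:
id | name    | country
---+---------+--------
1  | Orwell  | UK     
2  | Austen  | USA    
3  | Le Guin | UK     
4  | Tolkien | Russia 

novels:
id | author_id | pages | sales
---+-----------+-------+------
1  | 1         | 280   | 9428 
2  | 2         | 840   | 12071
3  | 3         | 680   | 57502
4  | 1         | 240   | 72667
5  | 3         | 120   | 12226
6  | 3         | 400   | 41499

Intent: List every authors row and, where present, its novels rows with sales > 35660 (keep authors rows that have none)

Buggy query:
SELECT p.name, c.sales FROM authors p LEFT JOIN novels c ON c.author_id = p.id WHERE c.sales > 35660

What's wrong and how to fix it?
Bug: A WHERE condition on the right-hand table after LEFT JOIN drops unmatched parents

Fix: Put 'c.sales > 35660' in the JOIN's ON clause instead of WHERE

Corrected query:
SELECT p.name, c.sales FROM authors p LEFT JOIN novels c ON c.author_id = p.id AND c.sales > 35660

Result:
name    | sales
--------+------
Orwell  | 72667
Austen  | NULL 
Le Guin | 41499
Le Guin | 57502
Tolkien | NULL 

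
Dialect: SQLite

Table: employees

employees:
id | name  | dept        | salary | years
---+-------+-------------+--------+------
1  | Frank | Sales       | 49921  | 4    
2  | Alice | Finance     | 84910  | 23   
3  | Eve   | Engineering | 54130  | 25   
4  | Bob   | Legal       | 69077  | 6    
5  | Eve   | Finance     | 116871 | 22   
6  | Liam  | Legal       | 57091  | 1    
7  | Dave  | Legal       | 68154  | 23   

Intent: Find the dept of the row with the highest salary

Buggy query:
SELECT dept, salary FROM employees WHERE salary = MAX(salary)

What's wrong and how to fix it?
Bug: WHERE is evaluated per row; an aggregate over the whole table isn't defined there

Fix: Use a subquery: WHERE salary = (SELECT MAX(salary) FROM employees)

Corrected query:
SELECT dept, salary FROM employees WHERE salary = (SELECT MAX(salary) FROM employees)

Result:
dept    | salary
--------+-------
Finance | 116871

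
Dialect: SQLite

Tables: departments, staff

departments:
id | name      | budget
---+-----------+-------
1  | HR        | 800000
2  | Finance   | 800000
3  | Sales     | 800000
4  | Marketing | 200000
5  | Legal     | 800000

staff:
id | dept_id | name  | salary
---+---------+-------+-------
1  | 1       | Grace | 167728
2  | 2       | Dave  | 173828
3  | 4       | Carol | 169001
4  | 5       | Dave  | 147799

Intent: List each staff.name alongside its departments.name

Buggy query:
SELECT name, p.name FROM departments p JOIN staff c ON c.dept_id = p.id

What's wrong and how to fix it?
Bug: Both tables have a 'name' column; the unqualified reference is ambiguous

Fix: Prefix ambiguous columns with the table alias

Corrected query:
SELECT c.name, p.name FROM departments p JOIN staff c ON c.dept_id = p.id

Result:
name  | name     
------+----------
Grace | HR       
Dave  | Finance  
Carol | Marketing
Dave  | Legal    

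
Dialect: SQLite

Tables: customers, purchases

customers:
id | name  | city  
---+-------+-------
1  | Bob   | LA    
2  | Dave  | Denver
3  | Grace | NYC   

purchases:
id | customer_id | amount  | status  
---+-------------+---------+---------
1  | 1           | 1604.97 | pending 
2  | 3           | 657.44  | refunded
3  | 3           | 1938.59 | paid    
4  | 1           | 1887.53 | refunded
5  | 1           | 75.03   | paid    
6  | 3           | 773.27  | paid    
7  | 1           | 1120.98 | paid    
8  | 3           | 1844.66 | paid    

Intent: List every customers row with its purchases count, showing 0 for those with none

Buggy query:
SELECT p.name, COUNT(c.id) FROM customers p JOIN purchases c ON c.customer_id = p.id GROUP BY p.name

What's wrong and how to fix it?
Bug: An inner join excludes parents with zero children

Fix: Use LEFT JOIN so parents without children still appear (COUNT(c.id) gives 0)

Corrected query:
SELECT p.name, COUNT(c.id) FROM customers p LEFT JOIN purchases c ON c.customer_id = p.id GROUP BY p.name

Result:
name  | COUNT(c.id)
------+------------
Bob   | 4          
Dave  | 0          
Grace | 4          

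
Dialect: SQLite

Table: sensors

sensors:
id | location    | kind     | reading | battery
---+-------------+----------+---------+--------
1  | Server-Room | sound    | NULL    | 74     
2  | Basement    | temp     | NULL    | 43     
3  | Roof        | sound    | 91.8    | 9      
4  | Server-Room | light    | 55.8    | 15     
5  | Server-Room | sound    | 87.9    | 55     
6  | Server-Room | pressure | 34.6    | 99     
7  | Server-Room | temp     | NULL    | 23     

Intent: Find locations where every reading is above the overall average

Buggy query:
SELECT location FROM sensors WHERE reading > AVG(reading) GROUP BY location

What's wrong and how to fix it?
Bug: AVG() is an aggregate; it can't sit directly in WHERE

Fix: Use a subquery for AVG and a HAVING MIN(...) filter so the condition holds for every row in the group

Corrected query:
SELECT location FROM sensors GROUP BY location HAVING MIN(reading) > (SELECT AVG(reading) FROM sensors)

Result:
location
--------
Roof    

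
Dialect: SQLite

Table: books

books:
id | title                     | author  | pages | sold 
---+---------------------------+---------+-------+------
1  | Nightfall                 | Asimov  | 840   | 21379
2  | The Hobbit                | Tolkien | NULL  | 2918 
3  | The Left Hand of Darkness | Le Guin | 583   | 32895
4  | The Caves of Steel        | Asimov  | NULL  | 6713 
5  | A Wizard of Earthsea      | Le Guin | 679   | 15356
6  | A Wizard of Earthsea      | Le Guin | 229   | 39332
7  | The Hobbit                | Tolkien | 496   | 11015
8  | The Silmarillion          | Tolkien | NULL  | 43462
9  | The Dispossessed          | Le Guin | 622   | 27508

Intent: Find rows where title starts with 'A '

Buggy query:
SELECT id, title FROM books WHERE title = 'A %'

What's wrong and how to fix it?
Bug: '=' compares the literal string including the % character; pattern matching needs LIKE

Fix: Use LIKE for wildcard pattern matching

Corrected query:
SELECT id, title FROM books WHERE title LIKE 'A %'

Result:
id | title               
---+---------------------
5  | A Wizard of Earthsea
6  | A Wizard of Earthsea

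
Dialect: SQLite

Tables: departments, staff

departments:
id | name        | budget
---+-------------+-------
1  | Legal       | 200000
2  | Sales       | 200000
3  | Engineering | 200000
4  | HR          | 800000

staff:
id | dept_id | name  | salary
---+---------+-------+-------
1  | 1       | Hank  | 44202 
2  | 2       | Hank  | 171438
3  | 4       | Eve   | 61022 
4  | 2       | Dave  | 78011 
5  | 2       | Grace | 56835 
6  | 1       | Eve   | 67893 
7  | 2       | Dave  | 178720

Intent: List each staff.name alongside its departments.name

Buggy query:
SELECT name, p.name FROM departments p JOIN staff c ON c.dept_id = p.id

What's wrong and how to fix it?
Bug: Both tables have a 'name' column; the unqualified reference is ambiguous

Fix: Prefix ambiguous columns with the table alias

Corrected query:
SELECT c.name, p.name FROM departments p JOIN staff c ON c.dept_id = p.id

Result:
name  | name 
------+------
Hank  | Legal
Hank  | Sales
Eve   | HR   
Dave  | Sales
Grace | Sales
Eve   | Legal
Dave  | Sales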